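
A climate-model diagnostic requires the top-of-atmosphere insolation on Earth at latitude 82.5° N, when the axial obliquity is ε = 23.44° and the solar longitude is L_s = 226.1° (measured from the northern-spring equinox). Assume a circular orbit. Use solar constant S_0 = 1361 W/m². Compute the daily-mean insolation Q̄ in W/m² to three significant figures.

Q̄ ≈ 0.00 W/m²

Solar declination: sin δ = sin ε · sin L_s = sin 23.44° × sin 226.1° = -0.28663, so δ = -16.656°.
cos h₀ = −tan(+82.5°) tan(-16.656°) = 2.2725 ≥ 1 ⇒ polar night, h₀ = 0 and Q̄ = 0.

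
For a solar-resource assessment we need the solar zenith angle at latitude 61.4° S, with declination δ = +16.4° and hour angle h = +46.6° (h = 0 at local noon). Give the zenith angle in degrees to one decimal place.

θ_z = 86.1°

cos θ_z = sin ϕ sin δ + cos ϕ cos δ cos h = -0.247891 + 0.315521 = 0.067630.
θ_z = arccos(0.067630) = 86.1°.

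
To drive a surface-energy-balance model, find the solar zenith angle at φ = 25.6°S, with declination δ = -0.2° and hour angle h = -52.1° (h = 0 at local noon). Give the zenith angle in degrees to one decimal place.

cos θ_z = sin φ sin δ + cos φ cos δ cos h = 0.001508 + 0.553979 = 0.555487.
θ_z = arccos(0.555487) = 56.3°.

θ_z = 56.3°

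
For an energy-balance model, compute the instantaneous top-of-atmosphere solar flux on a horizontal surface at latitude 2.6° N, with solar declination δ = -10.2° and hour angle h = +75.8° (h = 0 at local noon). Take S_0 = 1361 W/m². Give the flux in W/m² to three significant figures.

cos θ_z = sin ϕ sin δ + cos ϕ cos δ cos h = -0.008033 + 0.241182 = 0.233149.
Flux = S_0 · cos θ_z = 1361 × 0.233149 = 317.3 W/m².

317 W/m²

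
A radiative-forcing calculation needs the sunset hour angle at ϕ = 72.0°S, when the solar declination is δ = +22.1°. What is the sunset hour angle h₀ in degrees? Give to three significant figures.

h₀ = 0.00°

cos h₀ = −tan ϕ · tan δ = 1.2497 ≥ 1, so the Sun never rises (polar night) and h₀ = 0.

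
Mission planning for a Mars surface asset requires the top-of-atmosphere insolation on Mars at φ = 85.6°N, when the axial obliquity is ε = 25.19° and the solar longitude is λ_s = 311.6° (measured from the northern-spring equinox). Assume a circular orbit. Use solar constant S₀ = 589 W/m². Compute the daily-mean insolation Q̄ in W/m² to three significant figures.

Solar declination: sin δ = sin ε · sin λ_s = sin 25.19° × sin 311.6° = -0.31828, so δ = -18.559°.
cos H₀ = −tan(+85.6°) tan(-18.559°) = 4.3633 ≥ 1 ⇒ polar night, H₀ = 0 and Q̄ = 0.

Q̄ ≈ 0.00 W/m²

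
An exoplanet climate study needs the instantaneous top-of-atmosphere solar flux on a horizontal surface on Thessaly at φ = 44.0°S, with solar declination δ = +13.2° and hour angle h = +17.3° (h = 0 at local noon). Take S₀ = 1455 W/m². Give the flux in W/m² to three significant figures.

cos θ_z = sin φ sin δ + cos φ cos δ cos h = -0.158626 + 0.668652 = 0.510026.
Flux = S₀ · cos θ_z = 1455 × 0.510026 = 742.1 W/m².

742 W/m²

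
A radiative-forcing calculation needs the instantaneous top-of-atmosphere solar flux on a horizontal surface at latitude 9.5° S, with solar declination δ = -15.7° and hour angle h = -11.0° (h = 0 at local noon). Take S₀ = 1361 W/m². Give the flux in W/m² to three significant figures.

cos θ_z = sin φ sin δ + cos φ cos δ cos h = 0.044662 + 0.932044 = 0.976706.
Flux = S₀ · cos θ_z = 1361 × 0.976706 = 1329 W/m².

1.33e+03 W/m²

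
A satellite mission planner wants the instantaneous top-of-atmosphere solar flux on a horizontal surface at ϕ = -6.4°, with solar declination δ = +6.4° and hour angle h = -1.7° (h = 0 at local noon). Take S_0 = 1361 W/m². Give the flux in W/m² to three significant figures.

cos θ_z = sin ϕ sin δ + cos ϕ cos δ cos h = -0.012425 + 0.987140 = 0.974715.
Flux = S_0 · cos θ_z = 1361 × 0.974715 = 1327 W/m².

1.33e+03 W/m²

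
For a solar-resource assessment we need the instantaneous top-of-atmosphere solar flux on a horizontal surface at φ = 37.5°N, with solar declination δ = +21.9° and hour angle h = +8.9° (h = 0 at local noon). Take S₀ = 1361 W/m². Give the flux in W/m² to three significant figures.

1.30e+03 W/m²

cos θ_z = sin φ sin δ + cos φ cos δ cos h = 0.227061 + 0.727239 = 0.954300.
Flux = S₀ · cos θ_z = 1361 × 0.954300 = 1299 W/m².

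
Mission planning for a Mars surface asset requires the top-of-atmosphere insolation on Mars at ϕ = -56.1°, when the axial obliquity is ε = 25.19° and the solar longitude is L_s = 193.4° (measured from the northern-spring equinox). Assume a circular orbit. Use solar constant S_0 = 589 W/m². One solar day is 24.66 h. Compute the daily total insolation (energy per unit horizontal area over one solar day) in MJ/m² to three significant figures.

Solar declination: sin δ = sin ε · sin L_s = sin 25.19° × sin 193.4° = -0.09864, so δ = -5.661°.
cos h₀ = −tan(-56.1°) tan(-5.661°) = -0.1475, h₀ = 1.7188 rad.
Bracket: h₀ sin ϕ sin δ + cos ϕ cos δ sin h₀ = 1.7188×-0.83001×-0.09864 + 0.55775×0.99512×0.98906 = 0.140722 + 0.548956 = 0.689678.
Q̄ = (S_0/π) × [bracket] = (589/π) × 0.689678 = 129.30 W/m².
Daily total = Q̄ × 24.66 h × 3600 s/h = 129.30 × 24.66 × 3600 / 10⁶ = 11.48 MJ/m².

11.5 MJ/m²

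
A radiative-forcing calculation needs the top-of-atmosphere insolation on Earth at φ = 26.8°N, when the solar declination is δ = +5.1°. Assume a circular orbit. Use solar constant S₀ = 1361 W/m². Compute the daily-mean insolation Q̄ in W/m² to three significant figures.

Q̄ ≈ 413 W/m²

cos H₀ = −tan(+26.8°) tan(+5.100°) = -0.0451, H₀ = 1.6159 rad.
Bracket: H₀ sin φ sin δ + cos φ cos δ sin H₀ = 1.6159×0.45088×0.08889 + 0.89259×0.99604×0.99898 = 0.064763 + 0.888149 = 0.952912.
Q̄ = (S₀/π) × [bracket] = (1361/π) × 0.952912 = 412.8 W/m².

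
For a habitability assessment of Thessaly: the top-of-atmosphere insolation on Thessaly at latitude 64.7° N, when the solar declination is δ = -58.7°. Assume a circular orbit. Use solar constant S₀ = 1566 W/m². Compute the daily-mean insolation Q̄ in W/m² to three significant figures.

cos H₀ = −tan(+64.7°) tan(-58.700°) = 3.4794 ≥ 1 ⇒ polar night, H₀ = 0 and Q̄ = 0.

Q̄ ≈ 0.00 W/m²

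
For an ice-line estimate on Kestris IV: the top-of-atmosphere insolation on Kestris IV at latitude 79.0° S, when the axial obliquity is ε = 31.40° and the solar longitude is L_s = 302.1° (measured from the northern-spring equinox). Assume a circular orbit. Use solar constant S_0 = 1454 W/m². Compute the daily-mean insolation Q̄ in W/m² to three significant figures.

Q̄ ≈ 630 W/m²

Solar declination: sin δ = sin ε · sin L_s = sin 31.40° × sin 302.1° = -0.44136, so δ = -26.191°.
cos h₀ = −tan(-79.0°) tan(-26.191°) = -2.5304 ≤ −1 ⇒ polar day, h₀ = π.
Bracket: h₀ sin ϕ sin δ + cos ϕ cos δ sin h₀ = 3.1416×-0.98163×-0.44136 + 0.19081×0.89733×0.00000 = 1.361105 + 0.000000 = 1.361105.
Q̄ = (S_0/π) × [bracket] = (1454/π) × 1.361105 = 630.0 W/m².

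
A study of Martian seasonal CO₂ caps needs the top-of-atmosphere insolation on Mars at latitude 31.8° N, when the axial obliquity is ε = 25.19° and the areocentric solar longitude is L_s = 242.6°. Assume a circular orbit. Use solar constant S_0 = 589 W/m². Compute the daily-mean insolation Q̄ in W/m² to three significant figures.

sin δ = sin 25.19° × sin 242.6° = -0.37787, so δ = -22.202°.
cos h₀ = −tan(+31.8°) tan(-22.202°) = 0.2531, h₀ = 1.3150 rad.
Bracket: h₀ sin ϕ sin δ + cos ϕ cos δ sin h₀ = 1.3150×0.52696×-0.37787 + 0.84989×0.92586×0.96745 = -0.261846 + 0.761266 = 0.499420.
Q̄ = (S_0/π) × [bracket] = (589/π) × 0.499420 = 93.63 W/m².

Q̄ ≈ 93.6 W/m²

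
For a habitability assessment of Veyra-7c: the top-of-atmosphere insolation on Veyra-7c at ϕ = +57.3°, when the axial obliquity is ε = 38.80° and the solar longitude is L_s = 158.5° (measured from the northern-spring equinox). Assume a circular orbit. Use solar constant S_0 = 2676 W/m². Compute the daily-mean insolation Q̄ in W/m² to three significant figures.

Solar declination: sin δ = sin ε · sin L_s = sin 38.80° × sin 158.5° = 0.22965, so δ = +13.277°.
cos h₀ = −tan(+57.3°) tan(+13.277°) = -0.3675, h₀ = 1.9472 rad.
Bracket: h₀ sin ϕ sin δ + cos ϕ cos δ sin h₀ = 1.9472×0.84151×0.22965 + 0.54024×0.97327×0.93001 = 0.376302 + 0.488999 = 0.865301.
Q̄ = (S_0/π) × [bracket] = (2676/π) × 0.865301 = 737.1 W/m².

Q̄ ≈ 737 W/m²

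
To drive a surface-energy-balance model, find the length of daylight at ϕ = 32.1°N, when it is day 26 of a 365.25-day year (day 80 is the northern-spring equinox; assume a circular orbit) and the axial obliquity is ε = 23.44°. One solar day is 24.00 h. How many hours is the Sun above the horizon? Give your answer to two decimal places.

Solar longitude: L_s = 360° × (26 − 80)/365.25 = -53.224°, i.e. -53.224° + 360° = 306.776°.
sin δ = sin 23.44° × sin 306.776° = -0.31862, so δ = -18.580°.
cos h₀ = −tan ϕ · tan δ = −tan(+32.1°) × tan(-18.580°) = 0.2109, so h₀ = 1.3583 rad = 77.83°.
Daylight = 2h₀/(2π) × 24.00 h = (1.3583/π) × 24.00 = 10.38 h.

10.38 h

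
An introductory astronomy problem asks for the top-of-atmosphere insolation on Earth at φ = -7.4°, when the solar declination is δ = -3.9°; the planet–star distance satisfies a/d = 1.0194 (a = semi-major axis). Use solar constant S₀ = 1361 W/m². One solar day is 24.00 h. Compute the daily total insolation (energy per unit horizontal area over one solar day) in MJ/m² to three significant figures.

cos H₀ = −tan(-7.4°) tan(-3.900°) = -0.0089, H₀ = 1.5797 rad.
Bracket: H₀ sin φ sin δ + cos φ cos δ sin H₀ = 1.5797×-0.12880×-0.06802 + 0.99167×0.99768×0.99996 = 0.013840 + 0.989330 = 1.003170.
Inverse-square distance factor (a/d)² = 1.0194² = 1.039176.
Q̄ = (S₀/π) × 1.039176 × [bracket] = (1361/π) × 1.039176 × 1.003170 = 451.62 W/m².
Daily total = Q̄ × 24.00 h × 3600 s/h = 451.62 × 24.00 × 3600 / 10⁶ = 39.02 MJ/m².

39.0 MJ/m²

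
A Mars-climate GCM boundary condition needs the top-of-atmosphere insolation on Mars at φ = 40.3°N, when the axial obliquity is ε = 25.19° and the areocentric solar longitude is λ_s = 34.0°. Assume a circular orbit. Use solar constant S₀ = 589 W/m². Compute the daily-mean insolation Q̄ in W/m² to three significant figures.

sin δ = sin 25.19° × sin 34.0° = 0.23800, so δ = +13.769°.
cos H₀ = −tan(+40.3°) tan(+13.769°) = -0.2078, H₀ = 1.7801 rad.
Bracket: H₀ sin φ sin δ + cos φ cos δ sin H₀ = 1.7801×0.64679×0.23800 + 0.76267×0.97126×0.97817 = 0.274022 + 0.724580 = 0.998602.
Q̄ = (S₀/π) × [bracket] = (589/π) × 0.998602 = 187.2 W/m².

Q̄ ≈ 187 W/m²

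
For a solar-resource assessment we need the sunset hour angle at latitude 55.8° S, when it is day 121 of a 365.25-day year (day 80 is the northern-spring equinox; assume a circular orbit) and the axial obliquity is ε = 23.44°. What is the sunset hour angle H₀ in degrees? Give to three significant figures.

H₀ = 66.9°

Solar longitude: λ_s = 360° × (121 − 80)/365.25 = 40.411°.
sin δ = sin 23.44° × sin 40.411° = 0.25787, so δ = +14.944°.
cos H₀ = −tan φ · tan δ = −tan(-55.8°) × tan(+14.944°) = 0.3927, so H₀ = 1.1672 rad = 66.88°.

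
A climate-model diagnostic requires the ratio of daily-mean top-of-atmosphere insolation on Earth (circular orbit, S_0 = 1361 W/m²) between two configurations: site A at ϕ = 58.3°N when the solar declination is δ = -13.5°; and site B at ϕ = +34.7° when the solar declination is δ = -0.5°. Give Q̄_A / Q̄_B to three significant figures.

Q̄_A / Q̄_B ≈ 0.292

— Configuration A (ϕ=+58.3°):
cos h₀ = −tan(+58.3°) tan(-13.500°) = 0.3887, h₀ = 1.1716 rad.
Bracket: h₀ sin ϕ sin δ + cos ϕ cos δ sin h₀ = 1.1716×0.85081×-0.23345 + 0.52547×0.97237×0.92136 = -0.232705 + 0.470770 = 0.238065.
Q̄ = (S_0/π) × [bracket] = (1361/π) × 0.238065 = 103.13 W/m².
— Configuration B (ϕ=+34.7°):
cos h₀ = −tan(+34.7°) tan(-0.500°) = 0.0060, h₀ = 1.5648 rad.
Bracket: h₀ sin ϕ sin δ + cos ϕ cos δ sin h₀ = 1.5648×0.56928×-0.00873 + 0.82214×0.99996×0.99998 = -0.007777 + 0.822091 = 0.814314.
Q̄ = (S_0/π) × [bracket] = (1361/π) × 0.814314 = 352.78 W/m².
Ratio Q̄_A / Q̄_B = 103.13 / 352.78 = 0.2923.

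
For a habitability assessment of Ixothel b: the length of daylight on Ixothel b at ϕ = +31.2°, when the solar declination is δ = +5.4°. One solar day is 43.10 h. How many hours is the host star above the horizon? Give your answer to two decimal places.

cos h₀ = −tan ϕ · tan δ = −tan(+31.2°) × tan(+5.400°) = -0.0572, so h₀ = 1.6281 rad = 93.28°.
Daylight = 2h₀/(2π) × 43.10 h = (1.6281/π) × 43.10 = 22.34 h.

22.34 h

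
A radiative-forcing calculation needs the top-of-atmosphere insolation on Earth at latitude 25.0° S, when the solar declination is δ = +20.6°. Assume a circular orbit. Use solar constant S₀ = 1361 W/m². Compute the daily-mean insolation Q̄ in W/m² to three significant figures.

Q̄ ≈ 272 W/m²

cos H₀ = −tan(-25.0°) tan(+20.600°) = 0.1753, H₀ = 1.3946 rad.
Bracket: H₀ sin φ sin δ + cos φ cos δ sin H₀ = 1.3946×-0.42262×0.35184 + 0.90631×0.93606×0.98452 = -0.207370 + 0.835228 = 0.627858.
Q̄ = (S₀/π) × [bracket] = (1361/π) × 0.627858 = 272.0 W/m².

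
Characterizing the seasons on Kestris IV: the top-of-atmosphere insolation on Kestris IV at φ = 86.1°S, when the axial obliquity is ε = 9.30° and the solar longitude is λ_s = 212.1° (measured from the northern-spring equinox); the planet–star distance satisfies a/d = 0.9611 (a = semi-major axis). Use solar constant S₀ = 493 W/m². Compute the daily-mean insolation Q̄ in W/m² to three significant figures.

Solar declination: sin δ = sin ε · sin λ_s = sin 9.30° × sin 212.1° = -0.08588, so δ = -4.926°.
cos H₀ = −tan(-86.1°) tan(-4.926°) = -1.2643 ≤ −1 ⇒ polar day, H₀ = π.
Bracket: H₀ sin φ sin δ + cos φ cos δ sin H₀ = 3.1416×-0.99768×-0.08588 + 0.06802×0.99631×0.00000 = 0.269175 + 0.000000 = 0.269175.
Inverse-square distance factor (a/d)² = 0.9611² = 0.923713.
Q̄ = (S₀/π) × 0.923713 × [bracket] = (493/π) × 0.923713 × 0.269175 = 39.02 W/m².

Q̄ ≈ 39.0 W/m²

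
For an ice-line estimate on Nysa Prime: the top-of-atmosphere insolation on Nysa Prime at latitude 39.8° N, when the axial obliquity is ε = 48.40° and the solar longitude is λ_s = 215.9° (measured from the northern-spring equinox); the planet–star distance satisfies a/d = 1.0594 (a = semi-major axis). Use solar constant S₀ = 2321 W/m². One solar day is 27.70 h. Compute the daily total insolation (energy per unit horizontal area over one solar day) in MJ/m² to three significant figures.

Solar declination: sin δ = sin ε · sin λ_s = sin 48.40° × sin 215.9° = -0.43849, so δ = -26.007°.
cos H₀ = −tan(+39.8°) tan(-26.007°) = 0.4065, H₀ = 1.1522 rad.
Bracket: H₀ sin φ sin δ + cos φ cos δ sin H₀ = 1.1522×0.64011×-0.43849 + 0.76828×0.89874×0.91365 = -0.323402 + 0.630861 = 0.307459.
Inverse-square distance factor (a/d)² = 1.0594² = 1.122328.
Q̄ = (S₀/π) × 1.122328 × [bracket] = (2321/π) × 1.122328 × 0.307459 = 254.94 W/m².
Daily total = Q̄ × 27.70 h × 3600 s/h = 254.94 × 27.70 × 3600 / 10⁶ = 25.42 MJ/m².

25.4 MJ/m²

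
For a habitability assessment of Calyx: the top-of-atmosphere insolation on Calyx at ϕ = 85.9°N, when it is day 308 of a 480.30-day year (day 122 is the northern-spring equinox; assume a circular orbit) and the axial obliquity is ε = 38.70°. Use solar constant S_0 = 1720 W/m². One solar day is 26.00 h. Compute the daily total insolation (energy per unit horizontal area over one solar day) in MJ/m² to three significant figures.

65.3 MJ/m²

Solar longitude: L_s = 360° × (308 − 122)/480.30 = 139.413°.
sin δ = sin 38.70° × sin 139.413° = 0.40679, so δ = +24.003°.
cos h₀ = −tan(+85.9°) tan(+24.003°) = -6.2121 ≤ −1 ⇒ polar day, h₀ = π.
Bracket: h₀ sin ϕ sin δ + cos ϕ cos δ sin h₀ = 3.1416×0.99744×0.40679 + 0.07150×0.91352×0.00000 = 1.274700 + 0.000000 = 1.274700.
Q̄ = (S_0/π) × [bracket] = (1720/π) × 1.274700 = 697.89 W/m².
Daily total = Q̄ × 26.00 h × 3600 s/h = 697.89 × 26.00 × 3600 / 10⁶ = 65.32 MJ/m².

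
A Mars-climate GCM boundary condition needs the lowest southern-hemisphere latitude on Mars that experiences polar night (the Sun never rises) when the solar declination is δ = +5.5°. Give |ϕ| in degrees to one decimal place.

|ϕ| = 84.5°

Polar night requires cos h₀ = −tan ϕ tan δ ≥ 1, i.e. tan ϕ tan δ ≤ −1.
The boundary is |tan ϕ| · |tan δ| = 1, so |ϕ| = 90° − |δ| = 90° − 5.5° = 84.5° in the southern hemisphere.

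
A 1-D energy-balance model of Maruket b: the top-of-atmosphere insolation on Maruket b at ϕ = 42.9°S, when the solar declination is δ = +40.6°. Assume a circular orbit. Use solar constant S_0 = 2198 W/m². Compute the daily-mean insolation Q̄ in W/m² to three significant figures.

Q̄ ≈ 34.0 W/m²

cos h₀ = −tan(-42.9°) tan(+40.600°) = 0.7965, h₀ = 0.6494 rad.
Bracket: h₀ sin ϕ sin δ + cos ϕ cos δ sin h₀ = 0.6494×-0.68072×0.65077 + 0.73254×0.75927×0.60468 = -0.287679 + 0.336320 = 0.048641.
Q̄ = (S_0/π) × [bracket] = (2198/π) × 0.048641 = 34.03 W/m².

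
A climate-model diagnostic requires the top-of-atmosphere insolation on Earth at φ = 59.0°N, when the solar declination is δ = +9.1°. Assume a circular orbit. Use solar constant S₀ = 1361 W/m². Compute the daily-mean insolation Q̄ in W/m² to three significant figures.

Q̄ ≈ 320 W/m²

cos H₀ = −tan(+59.0°) tan(+9.100°) = -0.2666, H₀ = 1.8406 rad.
Bracket: H₀ sin φ sin δ + cos φ cos δ sin H₀ = 1.8406×0.85717×0.15816 + 0.51504×0.98741×0.96381 = 0.249530 + 0.490151 = 0.739681.
Q̄ = (S₀/π) × [bracket] = (1361/π) × 0.739681 = 320.4 W/m².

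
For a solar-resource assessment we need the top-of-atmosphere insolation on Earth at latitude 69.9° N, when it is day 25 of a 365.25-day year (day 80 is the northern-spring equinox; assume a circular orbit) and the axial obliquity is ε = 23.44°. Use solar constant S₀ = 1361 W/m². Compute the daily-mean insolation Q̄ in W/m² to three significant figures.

Solar longitude: λ_s = 360° × (25 − 80)/365.25 = -54.209°, i.e. -54.209° + 360° = 305.791°.
sin δ = sin 23.44° × sin 305.791° = -0.32267, so δ = -18.824°.
cos H₀ = −tan(+69.9°) tan(-18.824°) = 0.9316, H₀ = 0.3721 rad.
Bracket: H₀ sin φ sin δ + cos φ cos δ sin H₀ = 0.3721×0.93909×-0.32267 + 0.34366×0.94651×0.36357 = -0.112752 + 0.118261 = 0.005509.
Q̄ = (S₀/π) × [bracket] = (1361/π) × 0.005509 = 2.387 W/m².

Q̄ ≈ 2.39 W/m²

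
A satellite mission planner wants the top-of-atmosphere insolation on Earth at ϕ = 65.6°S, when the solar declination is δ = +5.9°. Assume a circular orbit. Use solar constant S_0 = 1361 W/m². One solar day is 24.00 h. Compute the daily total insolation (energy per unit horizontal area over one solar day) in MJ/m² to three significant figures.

10.3 MJ/m²

cos h₀ = −tan(-65.6°) tan(+5.900°) = 0.2278, h₀ = 1.3410 rad.
Bracket: h₀ sin ϕ sin δ + cos ϕ cos δ sin h₀ = 1.3410×-0.91068×0.10279 + 0.41310×0.99470×0.97371 = -0.125529 + 0.400108 = 0.274579.
Q̄ = (S_0/π) × [bracket] = (1361/π) × 0.274579 = 118.95 W/m².
Daily total = Q̄ × 24.00 h × 3600 s/h = 118.95 × 24.00 × 3600 / 10⁶ = 10.28 MJ/m².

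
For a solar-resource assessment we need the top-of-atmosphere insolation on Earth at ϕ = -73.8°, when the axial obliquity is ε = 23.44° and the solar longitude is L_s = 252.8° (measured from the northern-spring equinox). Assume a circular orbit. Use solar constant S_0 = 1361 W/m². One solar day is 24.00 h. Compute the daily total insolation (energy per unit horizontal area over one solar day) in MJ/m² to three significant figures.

42.9 MJ/m²

Solar declination: sin δ = sin ε · sin L_s = sin 23.44° × sin 252.8° = -0.38000, so δ = -22.334°.
cos h₀ = −tan(-73.8°) tan(-22.334°) = -1.4140 ≤ −1 ⇒ polar day, h₀ = π.
Bracket: h₀ sin ϕ sin δ + cos ϕ cos δ sin h₀ = 3.1416×-0.96029×-0.38000 + 0.27899×0.92499×0.00000 = 1.146402 + 0.000000 = 1.146402.
Q̄ = (S_0/π) × [bracket] = (1361/π) × 1.146402 = 496.64 W/m².
Daily total = Q̄ × 24.00 h × 3600 s/h = 496.64 × 24.00 × 3600 / 10⁶ = 42.91 MJ/m².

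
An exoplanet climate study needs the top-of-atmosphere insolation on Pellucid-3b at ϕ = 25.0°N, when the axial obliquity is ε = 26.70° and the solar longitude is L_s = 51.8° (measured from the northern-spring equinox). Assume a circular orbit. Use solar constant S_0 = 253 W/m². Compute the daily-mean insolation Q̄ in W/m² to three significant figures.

Q̄ ≈ 88.2 W/m²

Solar declination: sin δ = sin ε · sin L_s = sin 26.70° × sin 51.8° = 0.35310, so δ = +20.677°.
cos h₀ = −tan(+25.0°) tan(+20.677°) = -0.1760, h₀ = 1.7477 rad.
Bracket: h₀ sin ϕ sin δ + cos ϕ cos δ sin h₀ = 1.7477×0.42262×0.35310 + 0.90631×0.93559×0.98439 = 0.260804 + 0.834698 = 1.095502.
Q̄ = (S_0/π) × [bracket] = (253/π) × 1.095502 = 88.22 W/m².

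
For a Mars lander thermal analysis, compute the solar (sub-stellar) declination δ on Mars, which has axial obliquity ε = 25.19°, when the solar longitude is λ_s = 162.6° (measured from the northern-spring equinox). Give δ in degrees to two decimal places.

sin δ = sin ε · sin λ_s = sin 25.19° × sin 162.6° = 0.127278.
δ = arcsin(0.127278) = +7.31°.

δ = +7.31°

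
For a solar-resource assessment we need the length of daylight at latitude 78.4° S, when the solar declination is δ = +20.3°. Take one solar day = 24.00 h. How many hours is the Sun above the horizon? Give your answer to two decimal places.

0.00 h

cos H₀ = −tan φ · tan δ = 1.8021 ≥ 1, so the Sun never rises (polar night) and H₀ = 0.
Daylight = 2H₀/(2π) × 24.00 h = (0.0000/π) × 24.00 = 0.00 h.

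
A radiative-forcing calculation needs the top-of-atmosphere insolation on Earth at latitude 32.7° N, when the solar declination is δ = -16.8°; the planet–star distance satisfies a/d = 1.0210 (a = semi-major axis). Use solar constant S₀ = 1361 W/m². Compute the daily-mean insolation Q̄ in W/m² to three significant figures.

cos H₀ = −tan(+32.7°) tan(-16.800°) = 0.1938, H₀ = 1.3757 rad.
Bracket: H₀ sin φ sin δ + cos φ cos δ sin H₀ = 1.3757×0.54024×-0.28903 + 0.84151×0.95732×0.98104 = -0.214809 + 0.790320 = 0.575511.
Inverse-square distance factor (a/d)² = 1.0210² = 1.042441.
Q̄ = (S₀/π) × 1.042441 × [bracket] = (1361/π) × 1.042441 × 0.575511 = 259.9 W/m².

Q̄ ≈ 260 W/m²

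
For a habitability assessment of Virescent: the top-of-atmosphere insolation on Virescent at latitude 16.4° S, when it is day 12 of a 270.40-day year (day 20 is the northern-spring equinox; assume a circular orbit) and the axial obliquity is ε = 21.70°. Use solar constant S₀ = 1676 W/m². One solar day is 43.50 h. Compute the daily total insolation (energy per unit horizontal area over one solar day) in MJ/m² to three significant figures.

Solar longitude: λ_s = 360° × (12 − 20)/270.40 = -10.651°, i.e. -10.651° + 360° = 349.349°.
sin δ = sin 21.70° × sin 349.349° = -0.06834, so δ = -3.919°.
cos H₀ = −tan(-16.4°) tan(-3.919°) = -0.0202, H₀ = 1.5910 rad.
Bracket: H₀ sin φ sin δ + cos φ cos δ sin H₀ = 1.5910×-0.28234×-0.06834 + 0.95931×0.99766×0.99980 = 0.030699 + 0.956874 = 0.987573.
Q̄ = (S₀/π) × [bracket] = (1676/π) × 0.987573 = 526.86 W/m².
Daily total = Q̄ × 43.50 h × 3600 s/h = 526.86 × 43.50 × 3600 / 10⁶ = 82.51 MJ/m².

82.5 MJ/m²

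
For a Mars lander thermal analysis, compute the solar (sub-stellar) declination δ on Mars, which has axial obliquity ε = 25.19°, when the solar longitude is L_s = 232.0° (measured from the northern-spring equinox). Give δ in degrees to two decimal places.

sin δ = sin ε · sin L_s = sin 25.19° × sin 232.0° = -0.335394.
δ = arcsin(-0.335394) = -19.60°.

δ = -19.60°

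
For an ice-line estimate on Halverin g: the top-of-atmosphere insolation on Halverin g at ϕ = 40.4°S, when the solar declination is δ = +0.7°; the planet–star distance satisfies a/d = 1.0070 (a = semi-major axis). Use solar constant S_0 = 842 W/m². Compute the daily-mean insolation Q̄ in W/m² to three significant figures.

Q̄ ≈ 204 W/m²

cos h₀ = −tan(-40.4°) tan(+0.700°) = 0.0104, h₀ = 1.5604 rad.
Bracket: h₀ sin ϕ sin δ + cos ϕ cos δ sin h₀ = 1.5604×-0.64812×0.01222 + 0.76154×0.99993×0.99995 = -0.012358 + 0.761449 = 0.749091.
Inverse-square distance factor (a/d)² = 1.0070² = 1.014049.
Q̄ = (S_0/π) × 1.014049 × [bracket] = (842/π) × 1.014049 × 0.749091 = 203.6 W/m².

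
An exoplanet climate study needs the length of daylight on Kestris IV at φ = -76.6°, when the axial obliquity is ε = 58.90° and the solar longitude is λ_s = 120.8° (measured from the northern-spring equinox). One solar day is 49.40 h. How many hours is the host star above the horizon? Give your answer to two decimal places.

0.00 h

Solar declination: sin δ = sin ε · sin λ_s = sin 58.90° × sin 120.8° = 0.73550, so δ = +47.349°.
cos H₀ = −tan φ · tan δ = 4.5567 ≥ 1, so the host star never rises (polar night) and H₀ = 0.
Daylight = 2H₀/(2π) × 49.40 h = (0.0000/π) × 49.40 = 0.00 h.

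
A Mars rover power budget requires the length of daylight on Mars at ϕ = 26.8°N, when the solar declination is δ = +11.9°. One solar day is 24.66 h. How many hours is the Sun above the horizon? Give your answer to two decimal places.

13.17 h

cos h₀ = −tan ϕ · tan δ = −tan(+26.8°) × tan(+11.900°) = -0.1064, so h₀ = 1.6774 rad = 96.11°.
Daylight = 2h₀/(2π) × 24.66 h = (1.6774/π) × 24.66 = 13.17 h.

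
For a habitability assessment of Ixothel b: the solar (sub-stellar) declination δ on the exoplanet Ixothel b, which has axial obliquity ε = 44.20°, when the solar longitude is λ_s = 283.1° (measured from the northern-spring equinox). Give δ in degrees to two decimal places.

δ = -42.77°

sin δ = sin ε · sin λ_s = sin 44.20° × sin 283.1° = -0.679022.
δ = arcsin(-0.679022) = -42.77°.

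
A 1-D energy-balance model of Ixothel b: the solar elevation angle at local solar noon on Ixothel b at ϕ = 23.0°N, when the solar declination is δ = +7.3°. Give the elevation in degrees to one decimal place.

74.3°

At local noon the hour angle is zero, so the zenith angle equals |ϕ − δ| = |+23.0° − (+7.300°)| = 15.700°.
Elevation = 90° − 15.700° = 74.3°.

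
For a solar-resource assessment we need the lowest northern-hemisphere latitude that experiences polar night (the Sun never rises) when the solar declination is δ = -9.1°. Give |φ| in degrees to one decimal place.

Polar night requires cos H₀ = −tan φ tan δ ≥ 1, i.e. tan φ tan δ ≤ −1.
The boundary is |tan φ| · |tan δ| = 1, so |φ| = 90° − |δ| = 90° − 9.1° = 80.9° in the northern hemisphere.

|φ| = 80.9°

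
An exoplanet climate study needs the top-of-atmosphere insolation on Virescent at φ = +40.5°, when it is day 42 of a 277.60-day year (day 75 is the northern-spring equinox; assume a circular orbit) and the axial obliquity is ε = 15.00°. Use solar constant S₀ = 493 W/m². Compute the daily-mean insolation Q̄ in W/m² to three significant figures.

Solar longitude: λ_s = 360° × (42 − 75)/277.60 = -42.795°, i.e. -42.795° + 360° = 317.205°.
sin δ = sin 15.00° × sin 317.205° = -0.17584, so δ = -10.127°.
cos H₀ = −tan(+40.5°) tan(-10.127°) = 0.1526, H₀ = 1.4176 rad.
Bracket: H₀ sin φ sin δ + cos φ cos δ sin H₀ = 1.4176×0.64945×-0.17584 + 0.76041×0.98442×0.98829 = -0.161889 + 0.739797 = 0.577908.
Q̄ = (S₀/π) × [bracket] = (493/π) × 0.577908 = 90.69 W/m².

Q̄ ≈ 90.7 W/m²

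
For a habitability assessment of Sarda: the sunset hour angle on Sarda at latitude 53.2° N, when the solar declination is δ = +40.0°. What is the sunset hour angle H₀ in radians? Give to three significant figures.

Sunrise equation: cos H₀ = −tan φ · tan δ = -1.1216 ≤ −1, so the host star never sets (polar day) and H₀ = π.

H₀ = 3.14 rad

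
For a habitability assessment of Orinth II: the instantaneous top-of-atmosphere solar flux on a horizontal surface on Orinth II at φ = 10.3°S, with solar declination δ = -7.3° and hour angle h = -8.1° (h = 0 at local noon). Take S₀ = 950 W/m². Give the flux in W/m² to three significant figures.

939 W/m²

cos θ_z = sin φ sin δ + cos φ cos δ cos h = 0.022719 + 0.966174 = 0.988893.
Flux = S₀ · cos θ_z = 950 × 0.988893 = 939.4 W/m².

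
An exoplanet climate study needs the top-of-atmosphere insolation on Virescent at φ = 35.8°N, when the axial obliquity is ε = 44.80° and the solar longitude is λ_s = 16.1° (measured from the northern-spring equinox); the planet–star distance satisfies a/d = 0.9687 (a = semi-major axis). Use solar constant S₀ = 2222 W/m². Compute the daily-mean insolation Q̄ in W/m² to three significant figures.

Solar declination: sin δ = sin ε · sin λ_s = sin 44.80° × sin 16.1° = 0.19541, so δ = +11.268°.
cos H₀ = −tan(+35.8°) tan(+11.268°) = -0.1437, H₀ = 1.7150 rad.
Bracket: H₀ sin φ sin δ + cos φ cos δ sin H₀ = 1.7150×0.58496×0.19541 + 0.81106×0.98072×0.98962 = 0.196037 + 0.787166 = 0.983203.
Inverse-square distance factor (a/d)² = 0.9687² = 0.938380.
Q̄ = (S₀/π) × 0.938380 × [bracket] = (2222/π) × 0.938380 × 0.983203 = 652.6 W/m².

Q̄ ≈ 653 W/m²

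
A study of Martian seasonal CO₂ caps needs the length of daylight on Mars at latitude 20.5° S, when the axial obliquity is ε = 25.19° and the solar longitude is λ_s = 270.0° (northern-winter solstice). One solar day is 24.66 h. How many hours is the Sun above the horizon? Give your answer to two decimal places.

13.72 h

Solar declination: sin δ = sin ε · sin λ_s = sin 25.19° × sin 270.0° = -0.42562, so δ = -25.190°.
cos H₀ = −tan φ · tan δ = −tan(-20.5°) × tan(-25.190°) = -0.1759, so H₀ = 1.7476 rad = 100.13°.
Daylight = 2H₀/(2π) × 24.66 h = (1.7476/π) × 24.66 = 13.72 h.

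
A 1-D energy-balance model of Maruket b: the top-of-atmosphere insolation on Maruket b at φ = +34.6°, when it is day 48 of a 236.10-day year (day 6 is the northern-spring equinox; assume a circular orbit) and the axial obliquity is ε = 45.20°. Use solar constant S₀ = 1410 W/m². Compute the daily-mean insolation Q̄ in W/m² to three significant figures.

Q̄ ≈ 588 W/m²

Solar longitude: λ_s = 360° × (48 − 6)/236.10 = 64.041°.
sin δ = sin 45.20° × sin 64.041° = 0.63798, so δ = +39.641°.
cos H₀ = −tan(+34.6°) tan(+39.641°) = -0.5715, H₀ = 2.1792 rad.
Bracket: H₀ sin φ sin δ + cos φ cos δ sin H₀ = 2.1792×0.56784×0.63798 + 0.82314×0.77005×0.82058 = 0.789460 + 0.520132 = 1.309592.
Q̄ = (S₀/π) × [bracket] = (1410/π) × 1.309592 = 587.8 W/m².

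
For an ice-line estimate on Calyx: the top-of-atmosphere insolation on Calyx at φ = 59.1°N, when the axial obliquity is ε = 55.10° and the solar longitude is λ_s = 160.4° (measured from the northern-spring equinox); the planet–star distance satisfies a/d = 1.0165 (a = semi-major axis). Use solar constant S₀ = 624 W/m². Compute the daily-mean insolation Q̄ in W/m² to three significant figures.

Q̄ ≈ 189 W/m²

Solar declination: sin δ = sin ε · sin λ_s = sin 55.10° × sin 160.4° = 0.27512, so δ = +15.969°.
cos H₀ = −tan(+59.1°) tan(+15.969°) = -0.4781, H₀ = 2.0693 rad.
Bracket: H₀ sin φ sin δ + cos φ cos δ sin H₀ = 2.0693×0.85806×0.27512 + 0.51354×0.96141×0.87828 = 0.488499 + 0.433627 = 0.922126.
Inverse-square distance factor (a/d)² = 1.0165² = 1.033272.
Q̄ = (S₀/π) × 1.033272 × [bracket] = (624/π) × 1.033272 × 0.922126 = 189.3 W/m².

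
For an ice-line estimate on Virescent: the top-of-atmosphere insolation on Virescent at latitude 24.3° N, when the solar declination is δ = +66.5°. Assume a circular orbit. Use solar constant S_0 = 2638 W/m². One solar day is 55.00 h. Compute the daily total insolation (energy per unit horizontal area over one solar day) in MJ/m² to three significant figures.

197 MJ/m²

cos h₀ = −tan(+24.3°) tan(+66.500°) = -1.0384 ≤ −1 ⇒ polar day, h₀ = π.
Bracket: h₀ sin ϕ sin δ + cos ϕ cos δ sin h₀ = 3.1416×0.41151×0.91706 + 0.91140×0.39875×0.00000 = 1.185575 + 0.000000 = 1.185575.
Q̄ = (S_0/π) × [bracket] = (2638/π) × 1.185575 = 995.53 W/m².
Daily total = Q̄ × 55.00 h × 3600 s/h = 995.53 × 55.00 × 3600 / 10⁶ = 197.1 MJ/m².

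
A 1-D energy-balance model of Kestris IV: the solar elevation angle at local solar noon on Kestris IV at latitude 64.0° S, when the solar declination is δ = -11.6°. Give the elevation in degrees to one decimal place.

37.6°

At local noon the hour angle is zero, so the zenith angle equals |φ − δ| = |-64.0° − (-11.600°)| = 52.400°.
Elevation = 90° − 52.400° = 37.6°.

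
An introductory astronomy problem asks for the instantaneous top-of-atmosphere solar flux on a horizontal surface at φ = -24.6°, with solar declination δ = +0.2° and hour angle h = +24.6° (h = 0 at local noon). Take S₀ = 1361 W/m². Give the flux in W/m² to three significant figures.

1.12e+03 W/m²

cos θ_z = sin φ sin δ + cos φ cos δ cos h = -0.001453 + 0.826705 = 0.825252.
Flux = S₀ · cos θ_z = 1361 × 0.825252 = 1123 W/m².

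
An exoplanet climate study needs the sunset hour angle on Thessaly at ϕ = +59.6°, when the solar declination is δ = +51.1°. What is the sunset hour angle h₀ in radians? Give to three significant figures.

h₀ = 3.14 rad

Sunrise equation: cos h₀ = −tan ϕ · tan δ = -2.1124 ≤ −1, so the host star never sets (polar day) and h₀ = π.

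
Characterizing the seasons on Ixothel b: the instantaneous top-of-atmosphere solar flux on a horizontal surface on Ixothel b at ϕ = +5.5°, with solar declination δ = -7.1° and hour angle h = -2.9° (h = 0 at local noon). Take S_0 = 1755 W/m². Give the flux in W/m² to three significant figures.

cos θ_z = sin ϕ sin δ + cos ϕ cos δ cos h = -0.011847 + 0.986498 = 0.974651.
Flux = S_0 · cos θ_z = 1755 × 0.974651 = 1711 W/m².

1.71e+03 W/m²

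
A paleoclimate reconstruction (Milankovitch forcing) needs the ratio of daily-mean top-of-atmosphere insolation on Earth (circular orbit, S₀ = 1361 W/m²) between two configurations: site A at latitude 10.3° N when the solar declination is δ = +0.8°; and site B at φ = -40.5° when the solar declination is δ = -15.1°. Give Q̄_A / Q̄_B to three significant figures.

Q̄_A / Q̄_B ≈ 0.969

— Configuration A (φ=+10.3°):
cos H₀ = −tan(+10.3°) tan(+0.800°) = -0.0025, H₀ = 1.5733 rad.
Bracket: H₀ sin φ sin δ + cos φ cos δ sin H₀ = 1.5733×0.17880×0.01396 + 0.98389×0.99990×1.00000 = 0.003927 + 0.983792 = 0.987719.
Q̄ = (S₀/π) × [bracket] = (1361/π) × 0.987719 = 427.90 W/m².
— Configuration B (φ=-40.5°):
cos H₀ = −tan(-40.5°) tan(-15.100°) = -0.2304, H₀ = 1.8033 rad.
Bracket: H₀ sin φ sin δ + cos φ cos δ sin H₀ = 1.8033×-0.64945×-0.26050 + 0.76041×0.96547×0.97308 = 0.305085 + 0.714390 = 1.019475.
Q̄ = (S₀/π) × [bracket] = (1361/π) × 1.019475 = 441.66 W/m².
Ratio Q̄_A / Q̄_B = 427.90 / 441.66 = 0.9688.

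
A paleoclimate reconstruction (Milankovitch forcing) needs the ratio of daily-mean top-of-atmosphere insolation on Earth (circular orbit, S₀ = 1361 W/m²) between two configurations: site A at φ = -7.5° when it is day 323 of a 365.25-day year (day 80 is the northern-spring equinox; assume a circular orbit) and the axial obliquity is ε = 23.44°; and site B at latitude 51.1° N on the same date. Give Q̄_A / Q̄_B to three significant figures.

— Configuration A (φ=-7.5°):
Solar longitude: λ_s = 360° × (323 − 80)/365.25 = 239.507°.
sin δ = sin 23.44° × sin 239.507° = -0.34277, so δ = -20.046°.
cos H₀ = −tan(-7.5°) tan(-20.046°) = -0.0480, H₀ = 1.6189 rad.
Bracket: H₀ sin φ sin δ + cos φ cos δ sin H₀ = 1.6189×-0.13053×-0.34277 + 0.99144×0.93942×0.99885 = 0.072432 + 0.930307 = 1.002739.
Q̄ = (S₀/π) × [bracket] = (1361/π) × 1.002739 = 434.41 W/m².
— Configuration B (φ=+51.1°):
cos H₀ = −tan(+51.1°) tan(-20.046°) = 0.4522, H₀ = 1.1016 rad.
Bracket: H₀ sin φ sin δ + cos φ cos δ sin H₀ = 1.1016×0.77824×-0.34277 + 0.62796×0.93942×0.89192 = -0.293860 + 0.526160 = 0.232300.
Q̄ = (S₀/π) × [bracket] = (1361/π) × 0.232300 = 100.64 W/m².
Ratio Q̄_A / Q̄_B = 434.41 / 100.64 = 4.316.

Q̄_A / Q̄_B ≈ 4.32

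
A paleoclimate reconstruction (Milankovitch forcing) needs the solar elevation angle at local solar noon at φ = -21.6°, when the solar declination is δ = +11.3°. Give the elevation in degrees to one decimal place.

57.1°

At local noon the hour angle is zero, so the zenith angle equals |φ − δ| = |-21.6° − (+11.300°)| = 32.900°.
Elevation = 90° − 32.900° = 57.1°.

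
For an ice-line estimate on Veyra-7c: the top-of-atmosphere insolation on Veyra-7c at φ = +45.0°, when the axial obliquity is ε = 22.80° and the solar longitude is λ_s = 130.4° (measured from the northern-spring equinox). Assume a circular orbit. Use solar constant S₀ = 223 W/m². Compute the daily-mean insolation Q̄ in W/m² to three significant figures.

Q̄ ≈ 73.5 W/m²

Solar declination: sin δ = sin ε · sin λ_s = sin 22.80° × sin 130.4° = 0.29511, so δ = +17.164°.
cos H₀ = −tan(+45.0°) tan(+17.164°) = -0.3089, H₀ = 1.8848 rad.
Bracket: H₀ sin φ sin δ + cos φ cos δ sin H₀ = 1.8848×0.70711×0.29511 + 0.70711×0.95546×0.95111 = 0.393311 + 0.642584 = 1.035895.
Q̄ = (S₀/π) × [bracket] = (223/π) × 1.035895 = 73.53 W/m².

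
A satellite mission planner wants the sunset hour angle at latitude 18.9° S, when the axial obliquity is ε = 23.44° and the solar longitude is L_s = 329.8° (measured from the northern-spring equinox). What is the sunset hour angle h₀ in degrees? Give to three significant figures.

Solar declination: sin δ = sin ε · sin L_s = sin 23.44° × sin 329.8° = -0.20010, so δ = -11.543°.
cos h₀ = −tan ϕ · tan δ = −tan(-18.9°) × tan(-11.543°) = -0.0699, so h₀ = 1.6408 rad = 94.01°.

h₀ = 94.0°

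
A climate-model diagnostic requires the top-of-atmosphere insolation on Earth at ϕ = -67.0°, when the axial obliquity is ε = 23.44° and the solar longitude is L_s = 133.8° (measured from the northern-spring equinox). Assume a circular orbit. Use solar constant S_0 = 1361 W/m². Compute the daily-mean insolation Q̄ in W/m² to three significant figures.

Q̄ ≈ 24.7 W/m²

Solar declination: sin δ = sin ε · sin L_s = sin 23.44° × sin 133.8° = 0.28711, so δ = +16.685°.
cos h₀ = −tan(-67.0°) tan(+16.685°) = 0.7061, h₀ = 0.7868 rad.
Bracket: h₀ sin ϕ sin δ + cos ϕ cos δ sin h₀ = 0.7868×-0.92050×0.28711 + 0.39073×0.95790×0.70810 = -0.207939 + 0.265028 = 0.057089.
Q̄ = (S_0/π) × [bracket] = (1361/π) × 0.057089 = 24.73 W/m².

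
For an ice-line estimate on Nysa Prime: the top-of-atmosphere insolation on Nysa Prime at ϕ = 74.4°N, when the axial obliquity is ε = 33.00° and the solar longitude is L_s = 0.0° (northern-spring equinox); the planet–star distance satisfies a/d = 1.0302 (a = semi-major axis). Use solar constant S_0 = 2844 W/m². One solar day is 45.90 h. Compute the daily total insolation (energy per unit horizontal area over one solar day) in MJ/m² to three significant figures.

42.7 MJ/m²

Solar declination: sin δ = sin ε · sin L_s = sin 33.00° × sin 0.0° = 0.00000, so δ = +0.000°.
cos h₀ = −tan(+74.4°) tan(+0.000°) = -0.0000, h₀ = 1.5708 rad.
Bracket: h₀ sin ϕ sin δ + cos ϕ cos δ sin h₀ = 1.5708×0.96316×0.00000 + 0.26892×1.00000×1.00000 = 0.000000 + 0.268920 = 0.268920.
Inverse-square distance factor (a/d)² = 1.0302² = 1.061312.
Q̄ = (S_0/π) × 1.061312 × [bracket] = (2844/π) × 1.061312 × 0.268920 = 258.37 W/m².
Daily total = Q̄ × 45.90 h × 3600 s/h = 258.37 × 45.90 × 3600 / 10⁶ = 42.69 MJ/m².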